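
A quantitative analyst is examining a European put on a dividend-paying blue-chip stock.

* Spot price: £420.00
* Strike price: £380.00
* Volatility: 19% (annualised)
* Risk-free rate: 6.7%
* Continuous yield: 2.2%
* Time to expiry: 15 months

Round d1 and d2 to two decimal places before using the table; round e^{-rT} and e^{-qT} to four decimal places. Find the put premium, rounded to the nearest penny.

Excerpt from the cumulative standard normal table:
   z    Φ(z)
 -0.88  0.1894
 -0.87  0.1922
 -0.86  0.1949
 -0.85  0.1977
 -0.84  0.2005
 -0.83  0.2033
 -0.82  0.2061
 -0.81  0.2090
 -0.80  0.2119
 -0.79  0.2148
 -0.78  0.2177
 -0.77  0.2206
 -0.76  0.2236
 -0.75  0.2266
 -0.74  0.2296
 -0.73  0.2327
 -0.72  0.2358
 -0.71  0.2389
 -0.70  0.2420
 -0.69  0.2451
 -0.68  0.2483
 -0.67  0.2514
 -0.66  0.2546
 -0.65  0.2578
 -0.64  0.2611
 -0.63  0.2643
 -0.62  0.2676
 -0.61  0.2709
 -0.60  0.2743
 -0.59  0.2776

σ√T = 0.19·√1.25 = 0.2124
d₁ = [ln(420/380) + (0.067 − 0.022 + 0.19²/2)·1.25] / 0.2124 = [0.1001 + 0.0788] / 0.2124 = 0.8422 which rounds to 0.84
d₂ = d₁ − σ√T = 0.8422 − 0.2124 = 0.6297 which rounds to 0.63
e^(−qT) = e^(−0.022·1.25) = 0.9729;  e^(−rT) = e^(−0.067·1.25) = 0.9197
P = 380·0.9197·N(-0.63) − 420·0.9729·N(-0.84) = 380·0.9197·0.2643 − 420·0.9729·0.2005 = 92.3691 − 81.9279 = 10.4412

£10.44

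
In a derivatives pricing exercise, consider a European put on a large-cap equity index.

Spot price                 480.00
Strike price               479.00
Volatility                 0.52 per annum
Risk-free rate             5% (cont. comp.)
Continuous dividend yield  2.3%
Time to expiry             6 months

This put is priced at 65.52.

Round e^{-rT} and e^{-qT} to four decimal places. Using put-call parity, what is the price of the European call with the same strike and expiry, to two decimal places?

exp(−qT) = exp(−0.023·0.5) = 0.9886;  exp(−rT) = exp(−0.05·0.5) = 0.9753
Put-call parity: C − P = S·e^(−qT) − K·e^(−rT) = 480·0.9886 − 479·0.9753 = 474.5280 − 467.1687 = 7.3593
C = P + (C − P) = 65.52 + (7.3593) = 72.8793

72.88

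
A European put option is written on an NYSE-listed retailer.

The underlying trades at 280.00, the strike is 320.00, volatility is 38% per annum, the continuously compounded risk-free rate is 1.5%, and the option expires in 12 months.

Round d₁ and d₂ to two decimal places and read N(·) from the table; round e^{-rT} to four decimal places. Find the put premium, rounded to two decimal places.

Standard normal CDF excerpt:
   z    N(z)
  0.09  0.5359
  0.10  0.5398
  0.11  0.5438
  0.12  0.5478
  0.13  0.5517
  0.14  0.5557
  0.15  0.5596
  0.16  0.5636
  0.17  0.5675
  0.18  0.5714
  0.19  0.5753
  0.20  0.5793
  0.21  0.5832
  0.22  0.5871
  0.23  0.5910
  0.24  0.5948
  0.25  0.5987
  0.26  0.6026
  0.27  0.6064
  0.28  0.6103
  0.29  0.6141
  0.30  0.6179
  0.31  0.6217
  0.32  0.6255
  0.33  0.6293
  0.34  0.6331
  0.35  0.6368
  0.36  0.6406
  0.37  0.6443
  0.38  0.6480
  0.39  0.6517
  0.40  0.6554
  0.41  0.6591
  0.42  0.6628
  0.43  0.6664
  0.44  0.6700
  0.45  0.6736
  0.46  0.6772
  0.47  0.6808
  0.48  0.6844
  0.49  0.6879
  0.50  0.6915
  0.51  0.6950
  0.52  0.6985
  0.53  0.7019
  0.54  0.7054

64.60

T = 1;  σ√T = 0.3800
d₁ = [ln(280/320) + (0.015 + 0.38²/2)·1] / 0.3800 = [-0.1335 + 0.0872] / 0.3800 = -0.1219 → -0.12
d₂ = d₁ − σ√T = -0.1219 − 0.3800 = -0.5019 → -0.50
exp(−rT) = exp(−0.015·1) = 0.9851
N(−d₂) = N(0.50) = 0.6915;  N(−d₁) = N(0.12) = 0.5478
P = 320·0.9851·0.6915 − 280·0.5478 = 217.9829 − 153.3840 = 64.5989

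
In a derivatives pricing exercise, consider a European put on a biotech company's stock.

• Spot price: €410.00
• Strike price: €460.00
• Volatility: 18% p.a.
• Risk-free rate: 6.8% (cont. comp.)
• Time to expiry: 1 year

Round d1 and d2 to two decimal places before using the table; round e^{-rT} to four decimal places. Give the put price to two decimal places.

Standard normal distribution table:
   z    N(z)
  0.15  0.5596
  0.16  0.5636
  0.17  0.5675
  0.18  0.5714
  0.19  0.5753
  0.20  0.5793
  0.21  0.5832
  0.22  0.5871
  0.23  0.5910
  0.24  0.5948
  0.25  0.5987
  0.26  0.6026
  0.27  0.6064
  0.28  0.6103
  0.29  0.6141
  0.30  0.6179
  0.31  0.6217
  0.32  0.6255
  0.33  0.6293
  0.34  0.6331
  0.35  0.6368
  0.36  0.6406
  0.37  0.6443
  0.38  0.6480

€41.01

σ√T = 0.18 × 1.0000 = 0.1800
ln(S/K) + (r + σ²/2)T = ln(410/460) + (0.068 + 0.18²/2)·1 = -0.1151 + 0.0842 = -0.0309
d₁ = -0.0309 / 0.1800 = -0.1715 which rounds to -0.17
d₂ = d₁ − σ√T = -0.1715 − 0.1800 = -0.3515 which rounds to -0.35
e^(−rT) = e^(−0.068·1) = 0.9343
P = 460·0.9343·N(0.35) − 410·N(0.17) = 460·0.9343·0.6368 − 410·0.5675 = 273.6826 − 232.6750 = 41.0076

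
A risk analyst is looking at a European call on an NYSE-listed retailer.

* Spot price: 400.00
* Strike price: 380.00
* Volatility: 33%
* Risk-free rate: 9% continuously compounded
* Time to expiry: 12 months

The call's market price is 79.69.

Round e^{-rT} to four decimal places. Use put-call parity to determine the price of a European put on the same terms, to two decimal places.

26.97

exp(−rT) = exp(−0.09·1) = 0.9139
Put-call parity: C − P = S − K·e^(−rT) = 400 − 380·0.9139 = 400 − 347.2820 = 52.7180
P = C − (C − P) = 79.69 − (52.7180) = 26.9720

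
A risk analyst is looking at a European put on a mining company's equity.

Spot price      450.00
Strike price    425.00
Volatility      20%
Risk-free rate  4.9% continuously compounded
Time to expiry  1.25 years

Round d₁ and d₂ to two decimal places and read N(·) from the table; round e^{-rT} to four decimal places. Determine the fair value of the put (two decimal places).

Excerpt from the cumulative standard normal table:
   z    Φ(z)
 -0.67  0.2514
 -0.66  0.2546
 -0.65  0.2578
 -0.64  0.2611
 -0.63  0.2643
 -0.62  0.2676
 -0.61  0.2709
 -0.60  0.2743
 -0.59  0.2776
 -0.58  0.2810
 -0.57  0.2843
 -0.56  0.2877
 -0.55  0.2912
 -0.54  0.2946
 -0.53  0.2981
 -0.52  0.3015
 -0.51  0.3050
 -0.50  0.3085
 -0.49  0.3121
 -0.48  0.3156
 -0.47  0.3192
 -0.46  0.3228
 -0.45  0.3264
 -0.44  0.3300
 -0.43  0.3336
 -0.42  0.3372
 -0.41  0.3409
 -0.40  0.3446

17.30

T = 1.25;  σ√T = 0.2236
ln(S/K) + (r + σ²/2)T = ln(450/425) + (0.049 + 0.2²/2)·1.25 = 0.0572 + 0.0863 = 0.1434
d₁ = 0.1434 / 0.2236 = 0.6413 which rounds to 0.64
d₂ = d₁ − σ√T = 0.6413 − 0.2236 = 0.4177 which rounds to 0.42
exp(−rT) = exp(−0.049·1.25) = 0.9406
P = 425·0.9406·N(-0.42) − 450·N(-0.64) = 425·0.9406·0.3372 − 450·0.2611 = 134.7974 − 117.4950 = 17.3024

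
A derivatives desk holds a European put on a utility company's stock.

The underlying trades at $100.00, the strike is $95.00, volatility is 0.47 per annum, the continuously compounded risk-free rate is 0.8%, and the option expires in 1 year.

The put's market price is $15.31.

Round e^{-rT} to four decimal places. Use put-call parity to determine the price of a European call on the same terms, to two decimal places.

$21.07

e^(−rT) = e^(−0.008·1) = 0.9920
Put-call parity: C − P = S − K·e^(−rT) = 100 − 95·0.9920 = 100 − 94.2400 = 5.7600
C = P + (C − P) = 15.31 + (5.7600) = 21.0700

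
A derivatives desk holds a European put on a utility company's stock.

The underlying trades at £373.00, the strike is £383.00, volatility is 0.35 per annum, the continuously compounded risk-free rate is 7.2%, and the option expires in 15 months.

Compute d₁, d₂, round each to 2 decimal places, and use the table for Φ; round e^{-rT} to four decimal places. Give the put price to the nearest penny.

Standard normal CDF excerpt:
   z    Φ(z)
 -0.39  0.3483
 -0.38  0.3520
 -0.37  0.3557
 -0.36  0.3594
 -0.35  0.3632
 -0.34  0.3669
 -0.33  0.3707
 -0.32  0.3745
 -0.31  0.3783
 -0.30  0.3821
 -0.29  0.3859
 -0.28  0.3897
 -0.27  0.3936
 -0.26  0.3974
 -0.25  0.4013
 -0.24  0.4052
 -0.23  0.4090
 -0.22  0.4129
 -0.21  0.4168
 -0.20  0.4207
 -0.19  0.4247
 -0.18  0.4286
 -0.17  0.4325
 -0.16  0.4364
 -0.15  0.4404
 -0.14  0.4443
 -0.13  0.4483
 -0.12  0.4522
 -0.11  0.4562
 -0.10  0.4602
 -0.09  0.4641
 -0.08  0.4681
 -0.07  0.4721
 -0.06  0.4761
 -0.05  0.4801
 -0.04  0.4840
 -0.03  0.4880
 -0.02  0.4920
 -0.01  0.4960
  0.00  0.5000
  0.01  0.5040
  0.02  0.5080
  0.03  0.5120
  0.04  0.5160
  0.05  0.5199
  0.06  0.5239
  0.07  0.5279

T = 1.25;  σ√T = 0.3913
ln(S/K) + (r + σ²/2)T = ln(373/383) + (0.072 + 0.35²/2)·1.25 = -0.0265 + 0.1666 = 0.1401
d₁ = 0.1401 / 0.3913 = 0.3580 which rounds to 0.36
d₂ = d₁ − σ√T = 0.3580 − 0.3913 = -0.0333 which rounds to -0.03
e^(−rT) = e^(−0.072·1.25) = 0.9139
N(−d₂) = N(0.03) = 0.5120;  N(−d₁) = N(-0.36) = 0.3594
P = 383·0.9139·0.5120 − 373·0.3594 = 179.2121 − 134.0562 = 45.1559

£45.16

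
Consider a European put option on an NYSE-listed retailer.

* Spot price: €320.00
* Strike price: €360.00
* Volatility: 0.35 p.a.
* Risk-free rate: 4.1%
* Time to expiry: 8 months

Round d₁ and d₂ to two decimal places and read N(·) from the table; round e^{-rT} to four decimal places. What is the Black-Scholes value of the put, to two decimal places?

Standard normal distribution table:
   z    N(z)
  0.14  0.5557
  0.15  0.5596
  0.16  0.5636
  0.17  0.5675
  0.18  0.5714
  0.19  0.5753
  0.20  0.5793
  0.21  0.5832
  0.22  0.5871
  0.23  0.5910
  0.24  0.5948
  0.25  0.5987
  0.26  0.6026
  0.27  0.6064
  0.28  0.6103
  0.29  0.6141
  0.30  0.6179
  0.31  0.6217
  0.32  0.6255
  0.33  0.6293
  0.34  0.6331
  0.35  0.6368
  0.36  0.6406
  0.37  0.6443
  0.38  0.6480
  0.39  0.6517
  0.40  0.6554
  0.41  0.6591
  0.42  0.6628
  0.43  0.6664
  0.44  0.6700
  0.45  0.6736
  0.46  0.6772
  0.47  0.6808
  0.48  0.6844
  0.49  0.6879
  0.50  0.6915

€55.61

σ√T = 0.35·√0.6667 = 0.2858
d₁ = [ln(320/360) + (0.041 + 0.35²/2)·0.6667] / 0.2858 = [-0.1178 + 0.0682] / 0.2858 = -0.1736 → -0.17
d₂ = d₁ − σ√T = -0.1736 − 0.2858 = -0.4594 → -0.46
exp(−rT) = exp(−0.041·0.6667) = 0.9730
N(−d₂) = N(0.46) = 0.6772;  N(−d₁) = N(0.17) = 0.5675
P = 360·0.9730·0.6772 − 320·0.5675 = 237.2096 − 181.6000 = 55.6096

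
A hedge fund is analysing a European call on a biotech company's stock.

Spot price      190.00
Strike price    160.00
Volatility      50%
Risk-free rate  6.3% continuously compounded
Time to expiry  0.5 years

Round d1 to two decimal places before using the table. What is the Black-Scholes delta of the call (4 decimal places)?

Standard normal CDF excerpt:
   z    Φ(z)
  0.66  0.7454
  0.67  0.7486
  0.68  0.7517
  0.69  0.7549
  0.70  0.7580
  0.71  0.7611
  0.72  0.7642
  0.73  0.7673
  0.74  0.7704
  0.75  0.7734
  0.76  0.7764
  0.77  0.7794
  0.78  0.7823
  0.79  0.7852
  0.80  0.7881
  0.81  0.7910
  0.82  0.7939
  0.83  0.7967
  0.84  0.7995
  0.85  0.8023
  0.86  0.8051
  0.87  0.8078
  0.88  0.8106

0.7734

T = 0.5;  σ√T = 0.3536
ln(S/K) + (r + σ²/2)T = ln(190/160) + (0.063 + 0.5²/2)·0.5 = 0.1719 + 0.0940 = 0.2659
d₁ = 0.2659 / 0.3536 = 0.7519 which rounds to 0.75
N(d₁) = N(0.75) = 0.7734
Δ_call = N(d₁) = 0.7734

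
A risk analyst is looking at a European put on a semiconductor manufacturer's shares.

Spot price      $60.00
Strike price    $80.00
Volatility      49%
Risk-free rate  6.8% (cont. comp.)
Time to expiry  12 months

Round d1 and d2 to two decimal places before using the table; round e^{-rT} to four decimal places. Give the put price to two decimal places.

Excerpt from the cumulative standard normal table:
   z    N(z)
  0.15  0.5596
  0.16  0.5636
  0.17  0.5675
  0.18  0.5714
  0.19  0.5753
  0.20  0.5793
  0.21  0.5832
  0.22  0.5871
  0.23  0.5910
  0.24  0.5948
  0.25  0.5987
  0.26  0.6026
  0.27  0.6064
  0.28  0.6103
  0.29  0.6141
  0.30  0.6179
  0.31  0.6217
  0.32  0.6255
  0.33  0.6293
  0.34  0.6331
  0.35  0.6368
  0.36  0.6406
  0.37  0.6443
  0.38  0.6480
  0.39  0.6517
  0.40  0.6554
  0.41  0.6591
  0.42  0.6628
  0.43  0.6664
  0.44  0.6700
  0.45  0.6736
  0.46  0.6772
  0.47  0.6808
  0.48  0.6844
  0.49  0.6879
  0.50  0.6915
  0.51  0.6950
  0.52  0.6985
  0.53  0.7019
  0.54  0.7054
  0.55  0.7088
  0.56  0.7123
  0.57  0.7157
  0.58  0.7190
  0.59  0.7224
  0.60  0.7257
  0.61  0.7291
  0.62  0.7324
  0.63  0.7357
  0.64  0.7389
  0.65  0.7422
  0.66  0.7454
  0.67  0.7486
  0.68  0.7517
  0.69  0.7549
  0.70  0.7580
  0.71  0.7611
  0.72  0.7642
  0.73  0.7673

$21.67

σ√T = 0.49 × 1.0000 = 0.4900
ln(S/K) + (r + σ²/2)T = ln(60/80) + (0.068 + 0.49²/2)·1 = -0.2877 + 0.1880 = -0.0996
d₁ = -0.0996 / 0.4900 = -0.2033 which rounds to -0.20
d₂ = d₁ − σ√T = -0.2033 − 0.4900 = -0.6933 which rounds to -0.69
exp(−rT) = exp(−0.068·1) = 0.9343
P = 80·0.9343·N(0.69) − 60·N(0.20) = 80·0.9343·0.7549 − 60·0.5793 = 56.4242 − 34.7580 = 21.6662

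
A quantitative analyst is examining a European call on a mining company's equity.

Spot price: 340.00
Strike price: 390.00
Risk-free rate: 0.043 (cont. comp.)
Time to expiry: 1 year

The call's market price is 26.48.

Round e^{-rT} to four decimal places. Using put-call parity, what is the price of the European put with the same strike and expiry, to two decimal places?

60.06

e^(−rT) = e^(−0.043·1) = 0.9579
Put-call parity: C − P = S − K·e^(−rT) = 340 − 390·0.9579 = 340 − 373.5810 = -33.5810
P = C − (C − P) = 26.48 − (-33.5810) = 60.0610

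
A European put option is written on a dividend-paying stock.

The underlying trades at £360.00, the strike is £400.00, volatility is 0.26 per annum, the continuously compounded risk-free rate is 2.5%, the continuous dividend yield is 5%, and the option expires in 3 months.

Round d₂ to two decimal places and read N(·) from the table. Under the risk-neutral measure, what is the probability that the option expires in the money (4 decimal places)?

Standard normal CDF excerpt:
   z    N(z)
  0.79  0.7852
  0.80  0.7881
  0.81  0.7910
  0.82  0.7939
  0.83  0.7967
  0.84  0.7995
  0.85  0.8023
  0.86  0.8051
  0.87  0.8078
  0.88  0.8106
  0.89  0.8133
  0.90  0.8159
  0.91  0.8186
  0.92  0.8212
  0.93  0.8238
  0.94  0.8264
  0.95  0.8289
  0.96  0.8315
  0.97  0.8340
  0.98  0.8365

T = 0.25;  σ√T = 0.1300
d₁ = [ln(360/400) + (0.025 − 0.05 + ½·0.26²)·0.25] / (σ√T) = (-0.1054 + 0.0022) / 0.1300 = -0.7935 → -0.79
d₂ = -0.7935 − 0.1300 = -0.9235 → -0.92
Risk-neutral Pr[S_T < K] = N(−d₂) = N(0.92) = 0.8212

0.8212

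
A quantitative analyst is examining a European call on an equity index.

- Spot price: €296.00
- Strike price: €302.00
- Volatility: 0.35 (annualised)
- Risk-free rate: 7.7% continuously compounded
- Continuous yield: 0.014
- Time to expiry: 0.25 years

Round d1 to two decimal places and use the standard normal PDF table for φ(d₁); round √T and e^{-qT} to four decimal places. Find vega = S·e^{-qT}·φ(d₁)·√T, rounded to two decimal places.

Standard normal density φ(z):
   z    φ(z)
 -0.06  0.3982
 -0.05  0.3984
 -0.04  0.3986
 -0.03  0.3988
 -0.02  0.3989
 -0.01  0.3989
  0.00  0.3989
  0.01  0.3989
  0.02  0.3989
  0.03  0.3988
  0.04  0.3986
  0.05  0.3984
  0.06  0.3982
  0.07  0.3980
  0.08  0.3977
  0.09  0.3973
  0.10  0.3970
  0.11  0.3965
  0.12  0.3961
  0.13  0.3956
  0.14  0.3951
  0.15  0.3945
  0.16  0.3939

58.73

T = 0.25;  σ√T = 0.1750
d₁ = [ln(296/302) + (0.077 − 0.014 + ½·0.35²)·0.25] / (σ√T) = (-0.0201 + 0.0311) / 0.1750 = 0.0628 ⇒ 0.06
√T = √0.25 = 0.5000
φ(d₁) = φ(0.06) = 0.3982
e^(−qT) = e^(−0.014·0.25) = 0.9965
vega = S·e^(−qT)·φ(d₁)·√T = 296·0.9965·0.3982·0.5000 = 58.7273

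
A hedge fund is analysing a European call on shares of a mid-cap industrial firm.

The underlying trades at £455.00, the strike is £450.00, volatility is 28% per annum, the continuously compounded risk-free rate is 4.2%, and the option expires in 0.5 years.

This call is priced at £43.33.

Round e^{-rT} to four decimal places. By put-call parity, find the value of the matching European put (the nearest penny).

£28.97

exp(−rT) = exp(−0.042·0.5) = 0.9792
Put-call parity: C − P = S − K·e^(−rT) = 455 − 450·0.9792 = 455 − 440.6400 = 14.3600
P = C − (C − P) = 43.33 − (14.3600) = 28.9700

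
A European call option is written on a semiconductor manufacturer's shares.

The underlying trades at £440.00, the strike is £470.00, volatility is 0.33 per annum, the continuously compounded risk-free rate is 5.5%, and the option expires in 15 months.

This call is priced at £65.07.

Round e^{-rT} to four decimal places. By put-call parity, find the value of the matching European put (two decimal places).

£63.86

exp(−rT) = exp(−0.055·1.25) = 0.9336
Put-call parity: C − P = S − K·e^(−rT) = 440 − 470·0.9336 = 440 − 438.7920 = 1.2080
P = C − (C − P) = 65.07 − (1.2080) = 63.8620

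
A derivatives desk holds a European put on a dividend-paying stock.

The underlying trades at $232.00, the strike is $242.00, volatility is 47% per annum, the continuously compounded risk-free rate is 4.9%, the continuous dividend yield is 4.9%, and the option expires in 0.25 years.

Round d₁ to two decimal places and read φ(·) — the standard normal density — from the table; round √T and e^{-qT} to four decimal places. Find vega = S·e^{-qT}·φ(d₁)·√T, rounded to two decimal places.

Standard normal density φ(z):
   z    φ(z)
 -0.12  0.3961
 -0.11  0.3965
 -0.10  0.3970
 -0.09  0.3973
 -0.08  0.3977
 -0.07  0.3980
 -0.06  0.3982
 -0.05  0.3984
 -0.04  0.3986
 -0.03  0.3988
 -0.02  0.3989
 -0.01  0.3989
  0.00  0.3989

T = 0.25;  σ√T = 0.2350
d₁ = [ln(232/242) + (0.049 − 0.049 + ½·0.47²)·0.25] / (σ√T) = (-0.0422 + 0.0276) / 0.2350 = -0.0621 ≈ -0.06
√T = √0.25 = 0.5000
φ(d₁) = φ(-0.06) = 0.3982
exp(−qT) = exp(−0.049·0.25) = 0.9878
vega = S·exp(−qT)·φ(d₁)·√T = 232·0.9878·0.3982·0.5000 = 45.6277
(Vega is the same for a European call and put with the same parameters.)

45.63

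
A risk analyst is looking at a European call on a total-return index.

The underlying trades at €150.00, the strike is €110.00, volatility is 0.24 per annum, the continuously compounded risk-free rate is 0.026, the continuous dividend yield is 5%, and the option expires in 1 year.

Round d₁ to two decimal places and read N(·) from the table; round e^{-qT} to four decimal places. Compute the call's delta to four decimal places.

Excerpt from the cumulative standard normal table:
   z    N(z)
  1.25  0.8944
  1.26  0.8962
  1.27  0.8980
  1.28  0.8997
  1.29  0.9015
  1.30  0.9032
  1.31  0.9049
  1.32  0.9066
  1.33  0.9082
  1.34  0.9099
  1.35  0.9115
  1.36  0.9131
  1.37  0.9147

σ√T = 0.24·√1 = 0.2400
d₁ = [ln(150/110) + (0.026 − 0.05 + 0.24²/2)·1] / 0.2400 = [0.3102 + 0.0048] / 0.2400 = 1.3123 ≈ 1.31
N(d₁) = N(1.31) = 0.9049
Δ_call = e^(−qT)·N(d₁) = 0.9512·0.9049 = 0.8607

0.8607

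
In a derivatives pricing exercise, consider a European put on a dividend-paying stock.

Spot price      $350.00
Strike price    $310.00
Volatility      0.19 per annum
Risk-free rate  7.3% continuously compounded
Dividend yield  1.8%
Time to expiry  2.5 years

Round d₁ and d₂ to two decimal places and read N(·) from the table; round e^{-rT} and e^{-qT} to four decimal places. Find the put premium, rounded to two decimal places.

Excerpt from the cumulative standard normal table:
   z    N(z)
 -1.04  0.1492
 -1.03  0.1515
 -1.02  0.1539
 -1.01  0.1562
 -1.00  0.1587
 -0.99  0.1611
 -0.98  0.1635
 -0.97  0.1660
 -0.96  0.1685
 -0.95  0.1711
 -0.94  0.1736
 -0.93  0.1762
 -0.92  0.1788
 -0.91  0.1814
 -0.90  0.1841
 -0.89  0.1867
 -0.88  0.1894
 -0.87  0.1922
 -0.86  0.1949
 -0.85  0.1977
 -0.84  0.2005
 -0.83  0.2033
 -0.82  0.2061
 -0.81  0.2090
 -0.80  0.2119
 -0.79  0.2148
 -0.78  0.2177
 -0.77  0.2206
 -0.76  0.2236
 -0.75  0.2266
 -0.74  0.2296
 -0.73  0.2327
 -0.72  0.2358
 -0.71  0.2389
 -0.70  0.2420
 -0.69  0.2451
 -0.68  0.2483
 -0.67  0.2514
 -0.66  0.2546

$9.44

σ√T = 0.19·√2.5 = 0.3004
d₁ = [ln(350/310) + (0.073 − 0.018 + ½·0.19²)·2.5] / (σ√T) = (0.1214 + 0.1826) / 0.3004 = 1.0119 ≈ 1.01
d₂ = 1.0119 − 0.3004 = 0.7115 ≈ 0.71
exp(−qT) = exp(−0.018·2.5) = 0.9560;  exp(−rT) = exp(−0.073·2.5) = 0.8332
N(−d₂) = N(-0.71) = 0.2389;  N(−d₁) = N(-1.01) = 0.1562
P = 310·0.8332·0.2389 − 350·0.9560·0.1562 = 61.7060 − 52.2645 = 9.4414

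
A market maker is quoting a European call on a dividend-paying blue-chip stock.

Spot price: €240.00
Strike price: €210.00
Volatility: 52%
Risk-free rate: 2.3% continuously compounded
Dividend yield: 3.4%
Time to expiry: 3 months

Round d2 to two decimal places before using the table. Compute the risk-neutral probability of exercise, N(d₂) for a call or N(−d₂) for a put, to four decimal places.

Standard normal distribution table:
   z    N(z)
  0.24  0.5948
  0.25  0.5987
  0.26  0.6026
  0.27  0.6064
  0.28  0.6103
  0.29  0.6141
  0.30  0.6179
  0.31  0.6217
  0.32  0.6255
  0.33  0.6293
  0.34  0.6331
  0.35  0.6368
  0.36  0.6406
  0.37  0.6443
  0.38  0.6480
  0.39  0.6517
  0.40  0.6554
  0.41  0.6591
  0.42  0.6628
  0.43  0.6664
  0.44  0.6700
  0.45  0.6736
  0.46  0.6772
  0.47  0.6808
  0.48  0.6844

T = 0.25;  σ√T = 0.2600
d₁ = [ln(240/210) + (0.023 − 0.034 + 0.52²/2)·0.25] / 0.2600 = [0.1335 + 0.0311] / 0.2600 = 0.6330 ⇒ 0.63
d₂ = d₁ − σ√T = 0.6330 − 0.2600 = 0.3730 ⇒ 0.37
Pr(exercise) under Q = N(d₂) = 0.6443

0.6443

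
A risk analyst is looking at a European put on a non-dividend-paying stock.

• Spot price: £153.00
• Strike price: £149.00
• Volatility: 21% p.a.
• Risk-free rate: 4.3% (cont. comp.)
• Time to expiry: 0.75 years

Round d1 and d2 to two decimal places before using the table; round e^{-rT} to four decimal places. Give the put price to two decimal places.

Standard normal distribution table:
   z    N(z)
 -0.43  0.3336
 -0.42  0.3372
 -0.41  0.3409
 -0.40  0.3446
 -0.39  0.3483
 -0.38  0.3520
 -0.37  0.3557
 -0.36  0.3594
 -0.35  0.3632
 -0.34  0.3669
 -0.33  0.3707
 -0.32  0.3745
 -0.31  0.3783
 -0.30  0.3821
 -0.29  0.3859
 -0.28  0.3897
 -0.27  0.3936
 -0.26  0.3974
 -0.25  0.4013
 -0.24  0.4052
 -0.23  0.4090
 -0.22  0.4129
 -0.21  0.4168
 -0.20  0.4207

σ√T = 0.21·√0.75 = 0.1819
ln(S/K) + (r + σ²/2)T = ln(153/149) + (0.043 + 0.21²/2)·0.75 = 0.0265 + 0.0488 = 0.0753
d₁ = 0.0753 / 0.1819 = 0.4139 which rounds to 0.41
d₂ = d₁ − σ√T = 0.4139 − 0.1819 = 0.2321 which rounds to 0.23
exp(−rT) = exp(−0.043·0.75) = 0.9683
P = 149·0.9683·N(-0.23) − 153·N(-0.41) = 149·0.9683·0.4090 − 153·0.3409 = 59.0092 − 52.1577 = 6.8515

£6.85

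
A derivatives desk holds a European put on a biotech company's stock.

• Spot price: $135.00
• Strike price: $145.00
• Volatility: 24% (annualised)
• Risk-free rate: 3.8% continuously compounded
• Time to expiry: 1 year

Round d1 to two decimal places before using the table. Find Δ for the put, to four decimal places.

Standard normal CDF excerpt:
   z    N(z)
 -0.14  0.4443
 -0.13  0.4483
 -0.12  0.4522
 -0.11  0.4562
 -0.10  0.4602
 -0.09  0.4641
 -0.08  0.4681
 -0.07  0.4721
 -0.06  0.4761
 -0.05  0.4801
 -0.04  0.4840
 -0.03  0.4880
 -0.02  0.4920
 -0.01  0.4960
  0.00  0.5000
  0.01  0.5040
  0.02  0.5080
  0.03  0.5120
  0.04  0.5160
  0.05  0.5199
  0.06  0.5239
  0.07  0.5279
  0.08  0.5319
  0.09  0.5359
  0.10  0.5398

T = 1;  σ√T = 0.2400
d₁ = [ln(135/145) + (0.038 + 0.24²/2)·1] / 0.2400 = [-0.0715 + 0.0668] / 0.2400 = -0.0194 which rounds to -0.02
N(d₁) = N(-0.02) = 0.4920
Δ_put = N(d₁) − 1 = 0.4920 − 1 = -0.5080

-0.5080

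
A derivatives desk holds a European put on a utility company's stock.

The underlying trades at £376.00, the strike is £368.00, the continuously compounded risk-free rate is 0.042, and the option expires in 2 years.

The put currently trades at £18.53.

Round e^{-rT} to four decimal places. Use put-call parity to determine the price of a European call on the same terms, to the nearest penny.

e^(−rT) = e^(−0.042·2) = 0.9194
Put-call parity: C − P = S − K·e^(−rT) = 376 − 368·0.9194 = 376 − 338.3392 = 37.6608
C = P + (C − P) = 18.53 + (37.6608) = 56.1908

£56.19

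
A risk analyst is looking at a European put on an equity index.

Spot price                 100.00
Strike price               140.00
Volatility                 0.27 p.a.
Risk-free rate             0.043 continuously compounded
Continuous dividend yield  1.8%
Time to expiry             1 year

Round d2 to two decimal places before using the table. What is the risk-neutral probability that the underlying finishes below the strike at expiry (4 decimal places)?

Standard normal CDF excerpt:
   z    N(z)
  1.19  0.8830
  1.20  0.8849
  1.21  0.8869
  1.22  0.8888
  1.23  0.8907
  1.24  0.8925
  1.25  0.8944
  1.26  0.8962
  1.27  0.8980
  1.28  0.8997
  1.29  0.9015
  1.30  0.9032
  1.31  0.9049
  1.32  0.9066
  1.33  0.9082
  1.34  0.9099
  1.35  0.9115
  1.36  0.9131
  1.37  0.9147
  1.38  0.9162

0.9015

σ√T = 0.27·√1 = 0.2700
d₁ = [ln(100/140) + (0.043 − 0.018 + 0.27²/2)·1] / 0.2700 = [-0.3365 + 0.0615] / 0.2700 = -1.0186 ≈ -1.02
d₂ = d₁ − σ√T = -1.0186 − 0.2700 = -1.2886 ≈ -1.29
Pr(exercise) under Q = N(−d₂) = N(1.29) = 0.9015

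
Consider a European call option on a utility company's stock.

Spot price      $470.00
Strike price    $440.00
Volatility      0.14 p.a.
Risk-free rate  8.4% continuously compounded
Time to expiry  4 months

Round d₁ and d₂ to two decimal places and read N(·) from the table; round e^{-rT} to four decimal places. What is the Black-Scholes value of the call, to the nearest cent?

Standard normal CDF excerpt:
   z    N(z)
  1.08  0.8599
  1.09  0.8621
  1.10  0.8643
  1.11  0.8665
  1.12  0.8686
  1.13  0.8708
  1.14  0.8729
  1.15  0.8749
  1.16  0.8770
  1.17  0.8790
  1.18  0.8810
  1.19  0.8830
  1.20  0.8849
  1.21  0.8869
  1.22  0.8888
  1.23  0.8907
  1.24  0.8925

T = 0.3333;  σ√T = 0.0808
d₁ = [ln(470/440) + (0.084 + 0.14²/2)·0.3333] / 0.0808 = [0.0660 + 0.0313] / 0.0808 = 1.2028 ⇒ 1.20
d₂ = d₁ − σ√T = 1.2028 − 0.0808 = 1.1220 ⇒ 1.12
e^(−rT) = e^(−0.084·0.3333) = 0.9724
N(d₁) = N(1.20) = 0.8849;  N(d₂) = N(1.12) = 0.8686
C = 470·0.8849 − 440·0.9724·0.8686 = 415.9030 − 371.6357 = 44.2673

$44.27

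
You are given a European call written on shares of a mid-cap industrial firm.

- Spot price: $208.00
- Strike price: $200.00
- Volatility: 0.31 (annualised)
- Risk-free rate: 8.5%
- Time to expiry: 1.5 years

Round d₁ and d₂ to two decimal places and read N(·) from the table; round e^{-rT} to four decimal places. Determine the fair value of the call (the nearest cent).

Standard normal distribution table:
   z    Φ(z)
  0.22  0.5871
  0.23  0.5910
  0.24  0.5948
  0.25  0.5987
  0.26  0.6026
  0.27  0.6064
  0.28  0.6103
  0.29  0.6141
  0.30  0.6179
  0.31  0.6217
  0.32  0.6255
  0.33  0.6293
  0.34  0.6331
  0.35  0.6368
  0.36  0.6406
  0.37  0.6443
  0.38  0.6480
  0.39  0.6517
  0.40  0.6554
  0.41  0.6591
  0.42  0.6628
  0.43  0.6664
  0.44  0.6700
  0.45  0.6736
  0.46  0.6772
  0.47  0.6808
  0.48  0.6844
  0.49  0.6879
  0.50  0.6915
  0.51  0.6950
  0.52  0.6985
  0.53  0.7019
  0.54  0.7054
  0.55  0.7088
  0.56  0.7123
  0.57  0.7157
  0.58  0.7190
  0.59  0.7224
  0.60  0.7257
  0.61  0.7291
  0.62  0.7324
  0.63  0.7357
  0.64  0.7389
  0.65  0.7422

$47.62

σ√T = 0.31·√1.5 = 0.3797
d₁ = [ln(208/200) + (0.085 + 0.31²/2)·1.5] / 0.3797 = [0.0392 + 0.1996] / 0.3797 = 0.6290 → 0.63
d₂ = d₁ − σ√T = 0.6290 − 0.3797 = 0.2493 → 0.25
e^(−rT) = e^(−0.085·1.5) = 0.8803
N(d₁) = N(0.63) = 0.7357;  N(d₂) = N(0.25) = 0.5987
C = 208·0.7357 − 200·0.8803·0.5987 = 153.0256 − 105.4071 = 47.6185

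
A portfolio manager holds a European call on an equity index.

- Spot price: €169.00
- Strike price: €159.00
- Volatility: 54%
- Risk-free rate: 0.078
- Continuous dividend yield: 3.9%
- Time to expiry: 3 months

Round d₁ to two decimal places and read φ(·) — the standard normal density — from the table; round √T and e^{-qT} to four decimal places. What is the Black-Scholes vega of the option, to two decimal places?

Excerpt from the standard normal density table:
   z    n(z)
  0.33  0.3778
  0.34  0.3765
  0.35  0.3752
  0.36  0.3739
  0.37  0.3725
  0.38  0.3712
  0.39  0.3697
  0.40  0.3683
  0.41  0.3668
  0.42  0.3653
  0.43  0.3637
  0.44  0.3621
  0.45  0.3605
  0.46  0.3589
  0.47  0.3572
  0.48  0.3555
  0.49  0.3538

30.82

σ√T = 0.54 × 0.5000 = 0.2700
d₁ = [ln(169/159) + (0.078 − 0.039 + 0.54²/2)·0.25] / 0.2700 = [0.0610 + 0.0462] / 0.2700 = 0.3970 → 0.40
√T = √0.25 = 0.5000
φ(d₁) = φ(0.40) = 0.3683
exp(−qT) = exp(−0.039·0.25) = 0.9903
vega = S·exp(−qT)·φ(d₁)·√T = 169·0.9903·0.3683·0.5000 = 30.8195
(Call and put vega coincide under Black-Scholes.)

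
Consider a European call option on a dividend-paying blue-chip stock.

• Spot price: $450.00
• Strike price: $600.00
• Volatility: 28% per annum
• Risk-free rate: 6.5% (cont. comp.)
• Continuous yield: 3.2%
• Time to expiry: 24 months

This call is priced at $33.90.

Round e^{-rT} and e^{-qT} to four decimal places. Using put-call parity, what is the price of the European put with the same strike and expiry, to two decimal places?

$138.66

exp(−qT) = exp(−0.032·2) = 0.9380;  exp(−rT) = exp(−0.065·2) = 0.8781
Put-call parity: C − P = S·e^(−qT) − K·e^(−rT) = 450·0.9380 − 600·0.8781 = 422.1000 − 526.8600 = -104.7600
P = C − (C − P) = 33.90 − (-104.7600) = 138.6600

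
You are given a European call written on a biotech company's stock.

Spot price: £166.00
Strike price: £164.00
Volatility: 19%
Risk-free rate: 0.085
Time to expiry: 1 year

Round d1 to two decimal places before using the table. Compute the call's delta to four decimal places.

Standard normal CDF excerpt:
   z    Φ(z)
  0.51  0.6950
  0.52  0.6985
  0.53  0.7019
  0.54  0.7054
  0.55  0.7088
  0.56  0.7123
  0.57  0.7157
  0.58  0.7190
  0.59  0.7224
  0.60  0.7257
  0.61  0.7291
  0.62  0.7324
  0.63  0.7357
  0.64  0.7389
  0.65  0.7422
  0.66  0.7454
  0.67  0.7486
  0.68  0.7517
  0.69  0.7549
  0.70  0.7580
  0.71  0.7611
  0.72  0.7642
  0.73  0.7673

σ√T = 0.19·√1 = 0.1900
d₁ = [ln(166/164) + (0.085 + 0.19²/2)·1] / 0.1900 = [0.0121 + 0.1031] / 0.1900 = 0.6062 ⇒ 0.61
N(d₁) = N(0.61) = 0.7291
Δ_call = N(d₁) = 0.7291

0.7291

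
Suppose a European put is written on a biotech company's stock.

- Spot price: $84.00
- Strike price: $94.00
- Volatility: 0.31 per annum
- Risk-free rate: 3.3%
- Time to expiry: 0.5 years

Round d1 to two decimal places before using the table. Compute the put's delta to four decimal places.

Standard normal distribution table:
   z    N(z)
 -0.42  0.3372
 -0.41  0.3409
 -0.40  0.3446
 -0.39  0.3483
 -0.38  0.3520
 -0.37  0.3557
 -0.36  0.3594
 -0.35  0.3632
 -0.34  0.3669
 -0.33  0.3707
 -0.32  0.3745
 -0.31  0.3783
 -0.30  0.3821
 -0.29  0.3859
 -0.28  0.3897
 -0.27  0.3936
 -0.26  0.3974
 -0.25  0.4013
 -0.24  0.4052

-0.6293

T = 0.5;  σ√T = 0.2192
ln(S/K) + (r + σ²/2)T = ln(84/94) + (0.033 + 0.31²/2)·0.5 = -0.1125 + 0.0405 = -0.0720
d₁ = -0.0720 / 0.2192 = -0.3282 ≈ -0.33
N(d₁) = N(-0.33) = 0.3707
Δ_put = N(d₁) − 1 = 0.3707 − 1 = -0.6293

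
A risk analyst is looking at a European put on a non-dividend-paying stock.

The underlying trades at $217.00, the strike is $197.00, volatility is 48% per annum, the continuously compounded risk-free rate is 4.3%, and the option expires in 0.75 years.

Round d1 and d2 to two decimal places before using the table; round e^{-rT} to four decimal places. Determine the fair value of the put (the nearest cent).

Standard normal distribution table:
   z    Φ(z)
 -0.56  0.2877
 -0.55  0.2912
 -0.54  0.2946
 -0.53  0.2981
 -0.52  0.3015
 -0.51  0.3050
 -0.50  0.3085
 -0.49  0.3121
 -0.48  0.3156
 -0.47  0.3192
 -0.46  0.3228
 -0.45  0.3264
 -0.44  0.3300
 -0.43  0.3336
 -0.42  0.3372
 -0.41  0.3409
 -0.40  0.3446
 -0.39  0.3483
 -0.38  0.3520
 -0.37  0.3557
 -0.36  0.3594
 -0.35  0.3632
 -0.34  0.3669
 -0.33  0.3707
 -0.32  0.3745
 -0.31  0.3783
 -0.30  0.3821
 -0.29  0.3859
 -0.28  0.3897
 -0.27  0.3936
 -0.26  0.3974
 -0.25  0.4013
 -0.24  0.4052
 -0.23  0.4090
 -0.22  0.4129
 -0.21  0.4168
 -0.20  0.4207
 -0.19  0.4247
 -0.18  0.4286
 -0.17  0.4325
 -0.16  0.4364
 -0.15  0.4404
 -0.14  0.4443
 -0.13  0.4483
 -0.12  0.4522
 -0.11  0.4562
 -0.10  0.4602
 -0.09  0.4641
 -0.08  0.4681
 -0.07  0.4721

σ√T = 0.48 × 0.8660 = 0.4157
d₁ = [ln(217/197) + (0.043 + 0.48²/2)·0.75] / 0.4157 = [0.0967 + 0.1187] / 0.4157 = 0.5180 which rounds to 0.52
d₂ = d₁ − σ√T = 0.5180 − 0.4157 = 0.1023 which rounds to 0.10
e^(−rT) = e^(−0.043·0.75) = 0.9683
N(−d₂) = N(-0.10) = 0.4602;  N(−d₁) = N(-0.52) = 0.3015
P = 197·0.9683·0.4602 − 217·0.3015 = 87.7855 − 65.4255 = 22.3600

$22.36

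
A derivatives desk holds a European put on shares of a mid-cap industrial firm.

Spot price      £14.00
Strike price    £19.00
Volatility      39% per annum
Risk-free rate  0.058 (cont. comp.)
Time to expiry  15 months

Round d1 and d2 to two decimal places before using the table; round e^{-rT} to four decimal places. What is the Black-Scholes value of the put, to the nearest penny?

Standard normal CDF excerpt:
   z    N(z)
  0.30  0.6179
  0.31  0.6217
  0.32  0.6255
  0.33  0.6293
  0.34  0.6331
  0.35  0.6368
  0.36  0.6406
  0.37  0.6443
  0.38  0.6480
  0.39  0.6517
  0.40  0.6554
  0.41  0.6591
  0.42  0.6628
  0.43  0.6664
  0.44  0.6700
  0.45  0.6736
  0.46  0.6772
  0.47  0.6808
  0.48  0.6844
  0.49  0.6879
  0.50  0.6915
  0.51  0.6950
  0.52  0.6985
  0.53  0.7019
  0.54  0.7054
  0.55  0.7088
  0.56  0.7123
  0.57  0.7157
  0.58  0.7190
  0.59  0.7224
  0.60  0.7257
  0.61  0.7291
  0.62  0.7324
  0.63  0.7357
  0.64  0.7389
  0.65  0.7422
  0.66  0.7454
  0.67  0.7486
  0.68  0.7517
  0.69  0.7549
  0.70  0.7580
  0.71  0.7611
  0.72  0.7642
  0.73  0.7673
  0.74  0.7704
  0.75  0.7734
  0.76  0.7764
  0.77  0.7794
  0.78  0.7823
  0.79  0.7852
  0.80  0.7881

σ√T = 0.39 × 1.1180 = 0.4360
ln(S/K) + (r + σ²/2)T = ln(14/19) + (0.058 + 0.39²/2)·1.25 = -0.3054 + 0.1676 = -0.1378
d₁ = -0.1378 / 0.4360 = -0.3161 which rounds to -0.32
d₂ = d₁ − σ√T = -0.3161 − 0.4360 = -0.7521 which rounds to -0.75
exp(−rT) = exp(−0.058·1.25) = 0.9301
N(−d₂) = N(0.75) = 0.7734;  N(−d₁) = N(0.32) = 0.6255
P = 19·0.9301·0.7734 − 14·0.6255 = 13.6674 − 8.7570 = 4.9104

£4.91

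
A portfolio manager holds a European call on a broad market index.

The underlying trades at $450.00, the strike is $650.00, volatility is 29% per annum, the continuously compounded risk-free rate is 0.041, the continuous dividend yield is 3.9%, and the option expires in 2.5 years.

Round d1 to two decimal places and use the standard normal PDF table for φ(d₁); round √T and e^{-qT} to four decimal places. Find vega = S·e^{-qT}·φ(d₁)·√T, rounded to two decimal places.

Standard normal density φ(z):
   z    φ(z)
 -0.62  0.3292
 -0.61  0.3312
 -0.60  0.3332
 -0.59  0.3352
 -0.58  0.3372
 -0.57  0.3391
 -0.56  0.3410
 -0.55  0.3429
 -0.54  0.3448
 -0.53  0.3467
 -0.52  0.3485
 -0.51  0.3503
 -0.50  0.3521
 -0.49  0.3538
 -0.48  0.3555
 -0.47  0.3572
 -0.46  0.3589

T = 2.5;  σ√T = 0.4585
d₁ = [ln(450/650) + (0.041 − 0.039 + ½·0.29²)·2.5] / (σ√T) = (-0.3677 + 0.1101) / 0.4585 = -0.5618 → -0.56
√T = √2.5 = 1.5811
φ(d₁) = φ(-0.56) = 0.3410
e^(−qT) = e^(−0.039·2.5) = 0.9071
vega = S·e^(−qT)·φ(d₁)·√T = 450·0.9071·0.3410·1.5811 = 220.0804

220.08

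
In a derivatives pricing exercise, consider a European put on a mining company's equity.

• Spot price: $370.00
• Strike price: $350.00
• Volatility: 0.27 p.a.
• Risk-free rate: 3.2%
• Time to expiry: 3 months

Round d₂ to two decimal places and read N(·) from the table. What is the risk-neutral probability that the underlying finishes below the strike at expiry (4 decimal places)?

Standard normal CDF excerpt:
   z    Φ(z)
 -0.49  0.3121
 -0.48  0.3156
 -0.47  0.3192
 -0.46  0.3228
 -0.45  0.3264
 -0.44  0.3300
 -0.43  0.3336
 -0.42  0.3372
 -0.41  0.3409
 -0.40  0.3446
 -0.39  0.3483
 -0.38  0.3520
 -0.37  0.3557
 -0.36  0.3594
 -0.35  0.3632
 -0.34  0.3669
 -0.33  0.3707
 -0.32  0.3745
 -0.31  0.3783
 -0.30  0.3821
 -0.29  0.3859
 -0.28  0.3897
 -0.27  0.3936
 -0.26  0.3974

0.3446

T = 0.25;  σ√T = 0.1350
d₁ = [ln(370/350) + (0.032 + 0.27²/2)·0.25] / 0.1350 = [0.0556 + 0.0171] / 0.1350 = 0.5384 → 0.54
d₂ = d₁ − σ√T = 0.5384 − 0.1350 = 0.4034 → 0.40
Pr(exercise) under Q = N(−d₂) = N(-0.40) = 0.3446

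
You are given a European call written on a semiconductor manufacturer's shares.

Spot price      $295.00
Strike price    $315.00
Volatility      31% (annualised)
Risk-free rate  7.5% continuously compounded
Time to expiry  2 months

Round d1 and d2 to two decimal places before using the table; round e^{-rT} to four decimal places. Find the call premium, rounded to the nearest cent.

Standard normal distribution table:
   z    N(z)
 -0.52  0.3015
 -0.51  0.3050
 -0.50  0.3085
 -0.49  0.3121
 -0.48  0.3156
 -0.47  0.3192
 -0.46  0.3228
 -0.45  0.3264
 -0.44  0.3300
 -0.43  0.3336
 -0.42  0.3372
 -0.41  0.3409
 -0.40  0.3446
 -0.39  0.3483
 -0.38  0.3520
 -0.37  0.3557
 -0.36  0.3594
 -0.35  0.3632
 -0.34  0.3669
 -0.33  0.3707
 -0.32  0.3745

$7.84

T = 0.1667;  σ√T = 0.1266
d₁ = [ln(295/315) + (0.075 + 0.31²/2)·0.1667] / 0.1266 = [-0.0656 + 0.0205] / 0.1266 = -0.3563 which rounds to -0.36
d₂ = d₁ − σ√T = -0.3563 − 0.1266 = -0.4828 which rounds to -0.48
exp(−rT) = exp(−0.075·0.1667) = 0.9876
N(d₁) = N(-0.36) = 0.3594;  N(d₂) = N(-0.48) = 0.3156
C = 295·0.3594 − 315·0.9876·0.3156 = 106.0230 − 98.1813 = 7.8417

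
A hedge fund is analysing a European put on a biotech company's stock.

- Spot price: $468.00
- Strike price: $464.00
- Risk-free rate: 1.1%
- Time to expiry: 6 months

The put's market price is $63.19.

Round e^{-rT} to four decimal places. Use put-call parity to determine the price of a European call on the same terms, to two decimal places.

exp(−rT) = exp(−0.011·0.5) = 0.9945
Put-call parity: C − P = S − K·e^(−rT) = 468 − 464·0.9945 = 468 − 461.4480 = 6.5520
C = P + (C − P) = 63.19 + (6.5520) = 69.7420

$69.74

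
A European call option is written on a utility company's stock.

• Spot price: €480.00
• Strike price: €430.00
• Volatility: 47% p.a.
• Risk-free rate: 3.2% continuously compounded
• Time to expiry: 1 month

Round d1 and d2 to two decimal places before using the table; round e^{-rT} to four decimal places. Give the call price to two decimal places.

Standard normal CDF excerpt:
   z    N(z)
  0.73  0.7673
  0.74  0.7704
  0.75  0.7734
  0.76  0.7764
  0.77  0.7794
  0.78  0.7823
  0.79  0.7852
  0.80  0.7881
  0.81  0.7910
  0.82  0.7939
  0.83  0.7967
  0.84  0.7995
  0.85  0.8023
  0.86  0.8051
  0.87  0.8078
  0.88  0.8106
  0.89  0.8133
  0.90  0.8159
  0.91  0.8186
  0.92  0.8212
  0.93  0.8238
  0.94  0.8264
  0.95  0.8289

€58.68

T = 0.08333;  σ√T = 0.1357
ln(S/K) + (r + σ²/2)T = ln(480/430) + (0.032 + 0.47²/2)·0.08333 = 0.1100 + 0.0119 = 0.1219
d₁ = 0.1219 / 0.1357 = 0.8982 ≈ 0.90
d₂ = d₁ − σ√T = 0.8982 − 0.1357 = 0.7626 ≈ 0.76
e^(−rT) = e^(−0.032·0.08333) = 0.9973
N(d₁) = N(0.90) = 0.8159;  N(d₂) = N(0.76) = 0.7764
C = 480·0.8159 − 430·0.9973·0.7764 = 391.6320 − 332.9506 = 58.6814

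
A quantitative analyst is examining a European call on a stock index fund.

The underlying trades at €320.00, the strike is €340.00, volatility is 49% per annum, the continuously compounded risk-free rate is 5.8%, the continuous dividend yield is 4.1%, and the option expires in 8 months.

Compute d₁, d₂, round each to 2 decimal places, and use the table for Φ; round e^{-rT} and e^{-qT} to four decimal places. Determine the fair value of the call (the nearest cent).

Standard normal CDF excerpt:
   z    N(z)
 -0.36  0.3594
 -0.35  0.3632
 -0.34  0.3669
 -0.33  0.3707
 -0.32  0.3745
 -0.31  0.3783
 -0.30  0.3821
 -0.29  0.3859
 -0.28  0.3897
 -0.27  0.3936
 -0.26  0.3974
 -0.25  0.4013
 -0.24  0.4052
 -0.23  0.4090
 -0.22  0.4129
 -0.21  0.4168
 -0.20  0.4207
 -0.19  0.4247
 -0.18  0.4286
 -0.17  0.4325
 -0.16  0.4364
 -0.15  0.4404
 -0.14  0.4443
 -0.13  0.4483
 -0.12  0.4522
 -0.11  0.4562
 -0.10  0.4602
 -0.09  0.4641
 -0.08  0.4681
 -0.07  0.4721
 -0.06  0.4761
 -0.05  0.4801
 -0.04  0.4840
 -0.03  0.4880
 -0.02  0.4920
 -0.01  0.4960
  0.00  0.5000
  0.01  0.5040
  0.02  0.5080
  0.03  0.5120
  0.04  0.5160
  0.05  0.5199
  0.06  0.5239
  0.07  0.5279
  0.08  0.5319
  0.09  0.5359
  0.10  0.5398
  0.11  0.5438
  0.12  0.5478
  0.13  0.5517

σ√T = 0.49·√0.6667 = 0.4001
d₁ = [ln(320/340) + (0.058 − 0.041 + 0.49²/2)·0.6667] / 0.4001 = [-0.0606 + 0.0914] / 0.4001 = 0.0768 ≈ 0.08
d₂ = d₁ − σ√T = 0.0768 − 0.4001 = -0.3232 ≈ -0.32
exp(−qT) = exp(−0.041·0.6667) = 0.9730;  exp(−rT) = exp(−0.058·0.6667) = 0.9621
C = 320·0.9730·N(0.08) − 340·0.9621·N(-0.32) = 320·0.9730·0.5319 − 340·0.9621·0.3745 = 165.6124 − 122.5042 = 43.1082

€43.11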